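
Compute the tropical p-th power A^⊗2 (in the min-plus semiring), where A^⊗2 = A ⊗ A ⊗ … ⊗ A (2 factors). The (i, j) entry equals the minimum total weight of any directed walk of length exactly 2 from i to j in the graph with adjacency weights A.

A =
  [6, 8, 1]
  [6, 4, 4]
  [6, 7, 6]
A^⊗2 =
  [7, 8, 7]
  [10, 8, 7]
  [12, 11, 7]

Each entry (A^⊗2)_ij equals the minimum over all length-2 walks i = v_0 → v_1 → … → v_2 = j of Σ_t A[v_t][v_{t+1}]. For example, for (i, j) = (0, 2) we minimise over 3 possible intermediate vertex sequences; the minimum is 7, attained along the walk 0 → 0 → 2.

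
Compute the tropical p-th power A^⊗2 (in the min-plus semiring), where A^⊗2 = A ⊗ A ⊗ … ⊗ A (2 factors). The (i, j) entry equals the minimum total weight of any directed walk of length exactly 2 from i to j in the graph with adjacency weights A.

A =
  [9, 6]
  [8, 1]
A^⊗2 =
  [14, 7]
  [9, 2]

Each entry (A^⊗2)_ij equals the minimum over all length-2 walks i = v_0 → v_1 → … → v_2 = j of Σ_t A[v_t][v_{t+1}]. For example, for (i, j) = (0, 1) we minimise over 2 possible intermediate vertex sequences; the minimum is 7, attained along the walk 0 → 1 → 1.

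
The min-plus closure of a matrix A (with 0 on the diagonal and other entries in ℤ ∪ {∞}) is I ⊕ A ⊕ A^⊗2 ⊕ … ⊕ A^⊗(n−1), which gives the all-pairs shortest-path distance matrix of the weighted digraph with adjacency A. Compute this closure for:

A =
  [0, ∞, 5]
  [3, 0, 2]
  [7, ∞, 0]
Closure =
  [0, ∞, 5]
  [3, 0, 2]
  [7, ∞, 0]

This is the Floyd-Warshall all-pairs shortest-path computation. For each intermediate vertex k = 0, 1, …, 2, update dist[i][j] ← min(dist[i][j], dist[i][k] + dist[k][j]). The final matrix gives, for each (i, j), the minimum total weight of any directed path from i to j (possibly empty when i = j).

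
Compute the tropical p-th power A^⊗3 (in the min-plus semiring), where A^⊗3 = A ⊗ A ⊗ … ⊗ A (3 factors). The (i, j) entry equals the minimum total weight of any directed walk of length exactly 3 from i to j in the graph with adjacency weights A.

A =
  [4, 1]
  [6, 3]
A^⊗3 =
  [10, 7]
  [12, 9]

Each entry (A^⊗3)_ij equals the minimum over all length-3 walks i = v_0 → v_1 → … → v_3 = j of Σ_t A[v_t][v_{t+1}]. For example, for (i, j) = (0, 1) we minimise over 4 possible intermediate vertex sequences; the minimum is 7, attained along the walk 0 → 1 → 1 → 1.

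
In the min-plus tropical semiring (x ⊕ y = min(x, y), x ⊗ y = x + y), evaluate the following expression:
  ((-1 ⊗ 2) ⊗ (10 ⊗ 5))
((-1 ⊗ 2) ⊗ (10 ⊗ 5)) = 16

Expand innermost to outermost. Recall ⊕ takes the minimum of its arguments and ⊗ takes their sum. Working out the expression ((-1 ⊗ 2) ⊗ (10 ⊗ 5)) gives 16.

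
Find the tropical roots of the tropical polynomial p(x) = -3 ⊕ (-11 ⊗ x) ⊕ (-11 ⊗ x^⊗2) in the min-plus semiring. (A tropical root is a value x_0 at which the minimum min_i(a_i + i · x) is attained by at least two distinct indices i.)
Roots: {0, 8}

Each tropical root is a break point of the lower envelope of the lines y = a_i + i · x (there are 3 lines, with slopes 0, 1, ..., 2). Only the lines that attain the minimum somewhere contribute to roots; other lines are dominated. Here the surviving (envelope) indices are i = 2, i = 1, i = 0.
Intersections between consecutive envelope lines give the roots: for adjacent envelope indices i < j the intersection is x = (a_i − a_j) / (j − i). Reading off the sorted break points: {0, 8}.
Verification: at each break x_0, at least two indices attain the minimum of min_i(a_i + i · x_0).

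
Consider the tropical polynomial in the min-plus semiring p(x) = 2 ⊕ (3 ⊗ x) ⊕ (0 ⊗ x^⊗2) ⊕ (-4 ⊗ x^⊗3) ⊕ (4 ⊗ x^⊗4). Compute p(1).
p(1) = -1

A tropical monomial a ⊗ x^⊗i evaluates to a + i · x. Evaluating each term at x = 1:
  Term 0 contributes 2 + 0 · 1 = 2
  Term 1 contributes 3 + 1 · 1 = 4
  Term 2 contributes 0 + 2 · 1 = 2
  Term 3 contributes -4 + 3 · 1 = -1
  Term 4 contributes 4 + 4 · 1 = 8
p(1) = ⊕ of these = min[2, 4, 2, -1, 8] = -1.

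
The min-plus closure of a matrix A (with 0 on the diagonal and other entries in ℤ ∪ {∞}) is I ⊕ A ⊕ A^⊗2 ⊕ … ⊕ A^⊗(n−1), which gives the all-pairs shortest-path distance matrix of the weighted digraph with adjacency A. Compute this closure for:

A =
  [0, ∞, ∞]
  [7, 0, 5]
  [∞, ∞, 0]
Closure =
  [0, ∞, ∞]
  [7, 0, 5]
  [∞, ∞, 0]

This is the Floyd-Warshall all-pairs shortest-path computation. For each intermediate vertex k = 0, 1, …, 2, update dist[i][j] ← min(dist[i][j], dist[i][k] + dist[k][j]). The final matrix gives, for each (i, j), the minimum total weight of any directed path from i to j (possibly empty when i = j).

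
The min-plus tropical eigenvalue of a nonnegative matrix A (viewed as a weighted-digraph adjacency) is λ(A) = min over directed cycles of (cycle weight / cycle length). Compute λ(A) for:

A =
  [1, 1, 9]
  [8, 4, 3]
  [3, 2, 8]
λ(A) = 1

Enumerate directed cycles and compute their means (weight / length). Sample:
  cycle 0 → 0: weight = 1, length = 1, mean = 1/1 ≈ 1.000
  cycle 1 → 1: weight = 4, length = 1, mean = 4/1 ≈ 4.000
  cycle 2 → 2: weight = 8, length = 1, mean = 8/1 ≈ 8.000
  cycle 0 → 1 → 0: weight = 9, length = 2, mean = 9/2 ≈ 4.500
  cycle 0 → 2 → 0: weight = 12, length = 2, mean = 12/2 ≈ 6.000
  cycle 1 → 0 → 1: weight = 9, length = 2, mean = 9/2 ≈ 4.500
Minimum mean = 1.000, attained e.g. along the cycle 0 → 0 with weight 1 and length 1. So λ(A) = 1/1 = 1.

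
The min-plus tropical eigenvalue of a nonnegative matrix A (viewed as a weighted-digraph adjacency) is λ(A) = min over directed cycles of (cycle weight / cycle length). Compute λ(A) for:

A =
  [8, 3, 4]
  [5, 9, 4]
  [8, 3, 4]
λ(A) = 7/2

Enumerate directed cycles and compute their means (weight / length). Sample:
  cycle 0 → 0: weight = 8, length = 1, mean = 8/1 ≈ 8.000
  cycle 1 → 1: weight = 9, length = 1, mean = 9/1 ≈ 9.000
  cycle 2 → 2: weight = 4, length = 1, mean = 4/1 ≈ 4.000
  cycle 0 → 1 → 0: weight = 8, length = 2, mean = 8/2 ≈ 4.000
  cycle 0 → 2 → 0: weight = 12, length = 2, mean = 12/2 ≈ 6.000
  cycle 1 → 0 → 1: weight = 8, length = 2, mean = 8/2 ≈ 4.000
Minimum mean = 3.500, attained e.g. along the cycle 1 → 2 → 1 with weight 7 and length 2. So λ(A) = 7/2 = 7/2.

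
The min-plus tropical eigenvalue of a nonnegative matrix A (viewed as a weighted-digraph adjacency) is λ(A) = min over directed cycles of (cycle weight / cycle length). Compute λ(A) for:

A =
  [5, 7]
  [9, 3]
λ(A) = 3

Enumerate directed cycles and compute their means (weight / length). Sample:
  cycle 0 → 0: weight = 5, length = 1, mean = 5/1 ≈ 5.000
  cycle 1 → 1: weight = 3, length = 1, mean = 3/1 ≈ 3.000
  cycle 0 → 1 → 0: weight = 16, length = 2, mean = 16/2 ≈ 8.000
  cycle 1 → 0 → 1: weight = 16, length = 2, mean = 16/2 ≈ 8.000
Minimum mean = 3.000, attained e.g. along the cycle 1 → 1 with weight 3 and length 1. So λ(A) = 3/1 = 3.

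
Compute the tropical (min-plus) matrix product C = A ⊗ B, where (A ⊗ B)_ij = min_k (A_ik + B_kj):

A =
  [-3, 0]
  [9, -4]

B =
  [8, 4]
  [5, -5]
A ⊗ B =
  [5, -5]
  [1, -9]

Apply the min-plus product entry-by-entry:
  C[0][0] = min over k of (A[0][0] + B[0][0] = -3 + 8 = 5, A[0][1] + B[1][0] = 0 + 5 = 5) = 5 (attained at k = 0)
  C[0][1] = min over k of (A[0][0] + B[0][1] = -3 + 4 = 1, A[0][1] + B[1][1] = 0 + -5 = -5) = -5 (attained at k = 1)
  C[1][0] = min over k of (A[1][0] + B[0][0] = 9 + 8 = 17, A[1][1] + B[1][0] = -4 + 5 = 1) = 1 (attained at k = 1)
  C[1][1] = min over k of (A[1][0] + B[0][1] = 9 + 4 = 13, A[1][1] + B[1][1] = -4 + -5 = -9) = -9 (attained at k = 1)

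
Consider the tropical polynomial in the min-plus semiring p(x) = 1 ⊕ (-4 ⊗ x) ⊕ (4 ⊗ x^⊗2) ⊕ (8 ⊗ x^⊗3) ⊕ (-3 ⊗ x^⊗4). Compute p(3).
p(3) = -1

A tropical monomial a ⊗ x^⊗i evaluates to a + i · x. Evaluating each term at x = 3:
  Term 0 contributes 1 + 0 · 3 = 1
  Term 1 contributes -4 + 1 · 3 = -1
  Term 2 contributes 4 + 2 · 3 = 10
  Term 3 contributes 8 + 3 · 3 = 17
  Term 4 contributes -3 + 4 · 3 = 9
p(3) = ⊕ of these = min[1, -1, 10, 17, 9] = -1.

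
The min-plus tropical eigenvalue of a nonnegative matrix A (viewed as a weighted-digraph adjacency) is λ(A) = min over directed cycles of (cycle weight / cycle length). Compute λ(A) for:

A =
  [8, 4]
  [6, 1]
λ(A) = 1

Enumerate directed cycles and compute their means (weight / length). Sample:
  cycle 0 → 0: weight = 8, length = 1, mean = 8/1 ≈ 8.000
  cycle 1 → 1: weight = 1, length = 1, mean = 1/1 ≈ 1.000
  cycle 0 → 1 → 0: weight = 10, length = 2, mean = 10/2 ≈ 5.000
  cycle 1 → 0 → 1: weight = 10, length = 2, mean = 10/2 ≈ 5.000
Minimum mean = 1.000, attained e.g. along the cycle 1 → 1 with weight 1 and length 1. So λ(A) = 1/1 = 1.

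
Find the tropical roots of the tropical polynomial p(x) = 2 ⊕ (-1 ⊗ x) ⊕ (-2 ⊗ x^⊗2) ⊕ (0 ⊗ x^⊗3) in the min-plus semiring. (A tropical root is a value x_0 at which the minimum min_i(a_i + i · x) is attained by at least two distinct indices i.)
Roots: {-2, 1, 3}

Each tropical root is a break point of the lower envelope of the lines y = a_i + i · x (there are 4 lines, with slopes 0, 1, ..., 3). Only the lines that attain the minimum somewhere contribute to roots; other lines are dominated. Here the surviving (envelope) indices are i = 3, i = 2, i = 1, i = 0.
Intersections between consecutive envelope lines give the roots: for adjacent envelope indices i < j the intersection is x = (a_i − a_j) / (j − i). Reading off the sorted break points: {-2, 1, 3}.
Verification: at each break x_0, at least two indices attain the minimum of min_i(a_i + i · x_0).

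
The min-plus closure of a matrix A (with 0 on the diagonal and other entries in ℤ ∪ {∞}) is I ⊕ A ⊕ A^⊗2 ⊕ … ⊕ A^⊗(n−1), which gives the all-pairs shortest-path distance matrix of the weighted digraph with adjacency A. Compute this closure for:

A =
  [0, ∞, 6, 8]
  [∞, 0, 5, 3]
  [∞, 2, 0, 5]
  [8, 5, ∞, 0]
Closure =
  [0, 8, 6, 8]
  [11, 0, 5, 3]
  [13, 2, 0, 5]
  [8, 5, 10, 0]

This is the Floyd-Warshall all-pairs shortest-path computation. For each intermediate vertex k = 0, 1, …, 3, update dist[i][j] ← min(dist[i][j], dist[i][k] + dist[k][j]). The final matrix gives, for each (i, j), the minimum total weight of any directed path from i to j (possibly empty when i = j).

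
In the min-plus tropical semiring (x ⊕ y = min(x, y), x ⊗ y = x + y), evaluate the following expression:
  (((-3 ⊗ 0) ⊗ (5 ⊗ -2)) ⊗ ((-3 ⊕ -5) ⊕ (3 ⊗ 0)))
(((-3 ⊗ 0) ⊗ (5 ⊗ -2)) ⊗ ((-3 ⊕ -5) ⊕ (3 ⊗ 0))) = -5

Expand innermost to outermost. Recall ⊕ takes the minimum of its arguments and ⊗ takes their sum. Working out the expression (((-3 ⊗ 0) ⊗ (5 ⊗ -2)) ⊗ ((-3 ⊕ -5) ⊕ (3 ⊗ 0))) gives -5.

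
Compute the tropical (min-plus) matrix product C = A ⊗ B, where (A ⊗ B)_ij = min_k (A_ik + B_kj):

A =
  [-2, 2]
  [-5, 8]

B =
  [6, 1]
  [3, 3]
A ⊗ B =
  [4, -1]
  [1, -4]

Apply the min-plus product entry-by-entry:
  C[0][0] = min over k of (A[0][0] + B[0][0] = -2 + 6 = 4, A[0][1] + B[1][0] = 2 + 3 = 5) = 4 (attained at k = 0)
  C[0][1] = min over k of (A[0][0] + B[0][1] = -2 + 1 = -1, A[0][1] + B[1][1] = 2 + 3 = 5) = -1 (attained at k = 0)
  C[1][0] = min over k of (A[1][0] + B[0][0] = -5 + 6 = 1, A[1][1] + B[1][0] = 8 + 3 = 11) = 1 (attained at k = 0)
  C[1][1] = min over k of (A[1][0] + B[0][1] = -5 + 1 = -4, A[1][1] + B[1][1] = 8 + 3 = 11) = -4 (attained at k = 0)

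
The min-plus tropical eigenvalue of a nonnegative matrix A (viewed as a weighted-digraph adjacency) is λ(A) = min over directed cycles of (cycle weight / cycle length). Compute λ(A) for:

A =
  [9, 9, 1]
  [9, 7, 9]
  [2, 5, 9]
λ(A) = 3/2

Enumerate directed cycles and compute their means (weight / length). Sample:
  cycle 0 → 0: weight = 9, length = 1, mean = 9/1 ≈ 9.000
  cycle 1 → 1: weight = 7, length = 1, mean = 7/1 ≈ 7.000
  cycle 2 → 2: weight = 9, length = 1, mean = 9/1 ≈ 9.000
  cycle 0 → 1 → 0: weight = 18, length = 2, mean = 18/2 ≈ 9.000
  cycle 0 → 2 → 0: weight = 3, length = 2, mean = 3/2 ≈ 1.500
  cycle 1 → 0 → 1: weight = 18, length = 2, mean = 18/2 ≈ 9.000
Minimum mean = 1.500, attained e.g. along the cycle 0 → 2 → 0 with weight 3 and length 2. So λ(A) = 3/2 = 3/2.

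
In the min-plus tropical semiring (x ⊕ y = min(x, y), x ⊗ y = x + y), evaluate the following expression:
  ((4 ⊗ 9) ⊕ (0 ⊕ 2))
((4 ⊗ 9) ⊕ (0 ⊕ 2)) = 0

Expand innermost to outermost. Recall ⊕ takes the minimum of its arguments and ⊗ takes their sum. Working out the expression ((4 ⊗ 9) ⊕ (0 ⊕ 2)) gives 0.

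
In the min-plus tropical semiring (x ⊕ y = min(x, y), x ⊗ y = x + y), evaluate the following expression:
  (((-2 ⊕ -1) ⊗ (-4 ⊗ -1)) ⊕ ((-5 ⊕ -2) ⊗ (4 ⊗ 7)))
(((-2 ⊕ -1) ⊗ (-4 ⊗ -1)) ⊕ ((-5 ⊕ -2) ⊗ (4 ⊗ 7))) = -7

Expand innermost to outermost. Recall ⊕ takes the minimum of its arguments and ⊗ takes their sum. Working out the expression (((-2 ⊕ -1) ⊗ (-4 ⊗ -1)) ⊕ ((-5 ⊕ -2) ⊗ (4 ⊗ 7))) gives -7.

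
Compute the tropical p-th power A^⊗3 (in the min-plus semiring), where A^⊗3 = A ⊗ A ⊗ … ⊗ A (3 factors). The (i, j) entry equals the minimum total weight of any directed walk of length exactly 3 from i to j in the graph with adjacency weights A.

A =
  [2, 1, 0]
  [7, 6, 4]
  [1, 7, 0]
A^⊗3 =
  [1, 2, 0]
  [5, 6, 4]
  [1, 2, 0]

Each entry (A^⊗3)_ij equals the minimum over all length-3 walks i = v_0 → v_1 → … → v_3 = j of Σ_t A[v_t][v_{t+1}]. For example, for (i, j) = (0, 2) we minimise over 9 possible intermediate vertex sequences; the minimum is 0, attained along the walk 0 → 2 → 2 → 2.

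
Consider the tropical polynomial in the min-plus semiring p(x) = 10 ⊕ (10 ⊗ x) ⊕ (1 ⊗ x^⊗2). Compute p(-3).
p(-3) = -5

A tropical monomial a ⊗ x^⊗i evaluates to a + i · x. Evaluating each term at x = -3:
  Term 0 contributes 10 + 0 · -3 = 10
  Term 1 contributes 10 + 1 · -3 = 7
  Term 2 contributes 1 + 2 · -3 = -5
p(-3) = ⊕ of these = min[10, 7, -5] = -5.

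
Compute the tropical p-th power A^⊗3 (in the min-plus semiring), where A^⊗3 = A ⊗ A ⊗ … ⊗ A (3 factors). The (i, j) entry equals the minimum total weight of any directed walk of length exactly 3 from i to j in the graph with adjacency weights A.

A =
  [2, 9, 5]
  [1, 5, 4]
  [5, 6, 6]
A^⊗3 =
  [6, 13, 9]
  [5, 12, 8]
  [9, 16, 12]

Each entry (A^⊗3)_ij equals the minimum over all length-3 walks i = v_0 → v_1 → … → v_3 = j of Σ_t A[v_t][v_{t+1}]. For example, for (i, j) = (0, 2) we minimise over 9 possible intermediate vertex sequences; the minimum is 9, attained along the walk 0 → 0 → 0 → 2.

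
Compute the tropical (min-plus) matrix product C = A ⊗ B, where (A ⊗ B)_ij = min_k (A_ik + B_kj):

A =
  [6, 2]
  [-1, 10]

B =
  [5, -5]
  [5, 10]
A ⊗ B =
  [7, 1]
  [4, -6]

Apply the min-plus product entry-by-entry:
  C[0][0] = min over k of (A[0][0] + B[0][0] = 6 + 5 = 11, A[0][1] + B[1][0] = 2 + 5 = 7) = 7 (attained at k = 1)
  C[0][1] = min over k of (A[0][0] + B[0][1] = 6 + -5 = 1, A[0][1] + B[1][1] = 2 + 10 = 12) = 1 (attained at k = 0)
  C[1][0] = min over k of (A[1][0] + B[0][0] = -1 + 5 = 4, A[1][1] + B[1][0] = 10 + 5 = 15) = 4 (attained at k = 0)
  C[1][1] = min over k of (A[1][0] + B[0][1] = -1 + -5 = -6, A[1][1] + B[1][1] = 10 + 10 = 20) = -6 (attained at k = 0)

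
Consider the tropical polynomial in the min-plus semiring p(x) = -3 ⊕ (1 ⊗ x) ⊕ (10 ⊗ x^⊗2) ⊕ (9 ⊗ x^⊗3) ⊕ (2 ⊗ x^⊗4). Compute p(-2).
p(-2) = -6

A tropical monomial a ⊗ x^⊗i evaluates to a + i · x. Evaluating each term at x = -2:
  Term 0 contributes -3 + 0 · -2 = -3
  Term 1 contributes 1 + 1 · -2 = -1
  Term 2 contributes 10 + 2 · -2 = 6
  Term 3 contributes 9 + 3 · -2 = 3
  Term 4 contributes 2 + 4 · -2 = -6
p(-2) = ⊕ of these = min[-3, -1, 6, 3, -6] = -6.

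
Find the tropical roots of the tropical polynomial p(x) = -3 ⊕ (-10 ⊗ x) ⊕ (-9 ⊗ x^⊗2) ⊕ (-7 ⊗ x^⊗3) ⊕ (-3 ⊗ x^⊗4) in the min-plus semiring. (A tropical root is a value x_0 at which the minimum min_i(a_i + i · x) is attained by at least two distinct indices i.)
Roots: {-4, -2, -1, 7}

Each tropical root is a break point of the lower envelope of the lines y = a_i + i · x (there are 5 lines, with slopes 0, 1, ..., 4). Only the lines that attain the minimum somewhere contribute to roots; other lines are dominated. Here the surviving (envelope) indices are i = 4, i = 3, i = 2, i = 1, i = 0.
Intersections between consecutive envelope lines give the roots: for adjacent envelope indices i < j the intersection is x = (a_i − a_j) / (j − i). Reading off the sorted break points: {-4, -2, -1, 7}.
Verification: at each break x_0, at least two indices attain the minimum of min_i(a_i + i · x_0).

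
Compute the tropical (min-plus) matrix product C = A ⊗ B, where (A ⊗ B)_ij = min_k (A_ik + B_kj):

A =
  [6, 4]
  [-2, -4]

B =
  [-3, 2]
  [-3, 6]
A ⊗ B =
  [1, 8]
  [-7, 0]

Apply the min-plus product entry-by-entry:
  C[0][0] = min over k of (A[0][0] + B[0][0] = 6 + -3 = 3, A[0][1] + B[1][0] = 4 + -3 = 1) = 1 (attained at k = 1)
  C[0][1] = min over k of (A[0][0] + B[0][1] = 6 + 2 = 8, A[0][1] + B[1][1] = 4 + 6 = 10) = 8 (attained at k = 0)
  C[1][0] = min over k of (A[1][0] + B[0][0] = -2 + -3 = -5, A[1][1] + B[1][0] = -4 + -3 = -7) = -7 (attained at k = 1)
  C[1][1] = min over k of (A[1][0] + B[0][1] = -2 + 2 = 0, A[1][1] + B[1][1] = -4 + 6 = 2) = 0 (attained at k = 0)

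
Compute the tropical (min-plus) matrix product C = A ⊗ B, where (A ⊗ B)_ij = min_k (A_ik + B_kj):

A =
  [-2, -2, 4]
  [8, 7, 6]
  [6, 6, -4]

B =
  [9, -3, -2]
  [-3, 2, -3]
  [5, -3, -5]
A ⊗ B =
  [-5, -5, -5]
  [4, 3, 1]
  [1, -7, -9]

Apply the min-plus product entry-by-entry:
  C[0][0] = min over k of (A[0][0] + B[0][0] = -2 + 9 = 7, A[0][1] + B[1][0] = -2 + -3 = -5, A[0][2] + B[2][0] = 4 + 5 = 9) = -5 (attained at k = 1)
  C[0][1] = min over k of (A[0][0] + B[0][1] = -2 + -3 = -5, A[0][1] + B[1][1] = -2 + 2 = 0, A[0][2] + B[2][1] = 4 + -3 = 1) = -5 (attained at k = 0)
  C[0][2] = min over k of (A[0][0] + B[0][2] = -2 + -2 = -4, A[0][1] + B[1][2] = -2 + -3 = -5, A[0][2] + B[2][2] = 4 + -5 = -1) = -5 (attained at k = 1)
  C[1][0] = min over k of (A[1][0] + B[0][0] = 8 + 9 = 17, A[1][1] + B[1][0] = 7 + -3 = 4, A[1][2] + B[2][0] = 6 + 5 = 11) = 4 (attained at k = 1)
  C[1][1] = min over k of (A[1][0] + B[0][1] = 8 + -3 = 5, A[1][1] + B[1][1] = 7 + 2 = 9, A[1][2] + B[2][1] = 6 + -3 = 3) = 3 (attained at k = 2)
  C[1][2] = min over k of (A[1][0] + B[0][2] = 8 + -2 = 6, A[1][1] + B[1][2] = 7 + -3 = 4, A[1][2] + B[2][2] = 6 + -5 = 1) = 1 (attained at k = 2)
  C[2][0] = min over k of (A[2][0] + B[0][0] = 6 + 9 = 15, A[2][1] + B[1][0] = 6 + -3 = 3, A[2][2] + B[2][0] = -4 + 5 = 1) = 1 (attained at k = 2)
  C[2][1] = min over k of (A[2][0] + B[0][1] = 6 + -3 = 3, A[2][1] + B[1][1] = 6 + 2 = 8, A[2][2] + B[2][1] = -4 + -3 = -7) = -7 (attained at k = 2)
  C[2][2] = min over k of (A[2][0] + B[0][2] = 6 + -2 = 4, A[2][1] + B[1][2] = 6 + -3 = 3, A[2][2] + B[2][2] = -4 + -5 = -9) = -9 (attained at k = 2)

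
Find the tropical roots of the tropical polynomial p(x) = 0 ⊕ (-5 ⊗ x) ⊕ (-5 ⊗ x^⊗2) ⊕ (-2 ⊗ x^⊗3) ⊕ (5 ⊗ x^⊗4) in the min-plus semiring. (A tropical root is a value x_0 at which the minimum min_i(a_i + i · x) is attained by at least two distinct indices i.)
Roots: {-7, -3, 0, 5}

Each tropical root is a break point of the lower envelope of the lines y = a_i + i · x (there are 5 lines, with slopes 0, 1, ..., 4). Only the lines that attain the minimum somewhere contribute to roots; other lines are dominated. Here the surviving (envelope) indices are i = 4, i = 3, i = 2, i = 1, i = 0.
Intersections between consecutive envelope lines give the roots: for adjacent envelope indices i < j the intersection is x = (a_i − a_j) / (j − i). Reading off the sorted break points: {-7, -3, 0, 5}.
Verification: at each break x_0, at least two indices attain the minimum of min_i(a_i + i · x_0).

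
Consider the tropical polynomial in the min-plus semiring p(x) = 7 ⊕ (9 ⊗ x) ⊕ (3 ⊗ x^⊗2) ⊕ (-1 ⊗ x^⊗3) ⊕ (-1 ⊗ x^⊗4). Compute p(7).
p(7) = 7

A tropical monomial a ⊗ x^⊗i evaluates to a + i · x. Evaluating each term at x = 7:
  Term 0 contributes 7 + 0 · 7 = 7
  Term 1 contributes 9 + 1 · 7 = 16
  Term 2 contributes 3 + 2 · 7 = 17
  Term 3 contributes -1 + 3 · 7 = 20
  Term 4 contributes -1 + 4 · 7 = 27
p(7) = ⊕ of these = min[7, 16, 17, 20, 27] = 7.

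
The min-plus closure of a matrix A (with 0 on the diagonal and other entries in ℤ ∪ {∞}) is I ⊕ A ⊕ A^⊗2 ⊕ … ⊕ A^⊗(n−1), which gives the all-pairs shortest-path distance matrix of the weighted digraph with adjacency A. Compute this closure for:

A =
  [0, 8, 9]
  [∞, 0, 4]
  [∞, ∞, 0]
Closure =
  [0, 8, 9]
  [∞, 0, 4]
  [∞, ∞, 0]

This is the Floyd-Warshall all-pairs shortest-path computation. For each intermediate vertex k = 0, 1, …, 2, update dist[i][j] ← min(dist[i][j], dist[i][k] + dist[k][j]). The final matrix gives, for each (i, j), the minimum total weight of any directed path from i to j (possibly empty when i = j).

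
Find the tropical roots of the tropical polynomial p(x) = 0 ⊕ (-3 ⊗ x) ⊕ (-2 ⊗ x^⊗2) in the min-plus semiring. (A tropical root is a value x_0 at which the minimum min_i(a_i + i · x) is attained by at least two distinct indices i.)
Roots: {-1, 3}

Each tropical root is a break point of the lower envelope of the lines y = a_i + i · x (there are 3 lines, with slopes 0, 1, ..., 2). Only the lines that attain the minimum somewhere contribute to roots; other lines are dominated. Here the surviving (envelope) indices are i = 2, i = 1, i = 0.
Intersections between consecutive envelope lines give the roots: for adjacent envelope indices i < j the intersection is x = (a_i − a_j) / (j − i). Reading off the sorted break points: {-1, 3}.
Verification: at each break x_0, at least two indices attain the minimum of min_i(a_i + i · x_0).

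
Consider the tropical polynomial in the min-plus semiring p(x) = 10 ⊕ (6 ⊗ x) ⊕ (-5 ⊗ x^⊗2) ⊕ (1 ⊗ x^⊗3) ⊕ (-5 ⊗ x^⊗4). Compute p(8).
p(8) = 10

A tropical monomial a ⊗ x^⊗i evaluates to a + i · x. Evaluating each term at x = 8:
  Term 0 contributes 10 + 0 · 8 = 10
  Term 1 contributes 6 + 1 · 8 = 14
  Term 2 contributes -5 + 2 · 8 = 11
  Term 3 contributes 1 + 3 · 8 = 25
  Term 4 contributes -5 + 4 · 8 = 27
p(8) = ⊕ of these = min[10, 14, 11, 25, 27] = 10.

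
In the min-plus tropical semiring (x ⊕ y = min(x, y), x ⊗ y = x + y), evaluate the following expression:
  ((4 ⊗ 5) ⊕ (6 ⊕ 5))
((4 ⊗ 5) ⊕ (6 ⊕ 5)) = 5

Expand innermost to outermost. Recall ⊕ takes the minimum of its arguments and ⊗ takes their sum. Working out the expression ((4 ⊗ 5) ⊕ (6 ⊕ 5)) gives 5.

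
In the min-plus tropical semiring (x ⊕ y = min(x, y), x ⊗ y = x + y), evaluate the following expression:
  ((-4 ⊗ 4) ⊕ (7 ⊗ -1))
((-4 ⊗ 4) ⊕ (7 ⊗ -1)) = 0

Expand innermost to outermost. Recall ⊕ takes the minimum of its arguments and ⊗ takes their sum. Working out the expression ((-4 ⊗ 4) ⊕ (7 ⊗ -1)) gives 0.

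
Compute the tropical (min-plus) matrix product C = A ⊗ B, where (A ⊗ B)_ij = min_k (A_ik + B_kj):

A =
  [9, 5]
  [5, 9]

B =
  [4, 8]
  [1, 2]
A ⊗ B =
  [6, 7]
  [9, 11]

Apply the min-plus product entry-by-entry:
  C[0][0] = min over k of (A[0][0] + B[0][0] = 9 + 4 = 13, A[0][1] + B[1][0] = 5 + 1 = 6) = 6 (attained at k = 1)
  C[0][1] = min over k of (A[0][0] + B[0][1] = 9 + 8 = 17, A[0][1] + B[1][1] = 5 + 2 = 7) = 7 (attained at k = 1)
  C[1][0] = min over k of (A[1][0] + B[0][0] = 5 + 4 = 9, A[1][1] + B[1][0] = 9 + 1 = 10) = 9 (attained at k = 0)
  C[1][1] = min over k of (A[1][0] + B[0][1] = 5 + 8 = 13, A[1][1] + B[1][1] = 9 + 2 = 11) = 11 (attained at k = 1)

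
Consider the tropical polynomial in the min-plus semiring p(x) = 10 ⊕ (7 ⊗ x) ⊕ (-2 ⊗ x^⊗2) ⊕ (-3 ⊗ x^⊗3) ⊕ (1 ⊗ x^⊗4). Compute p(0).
p(0) = -3

A tropical monomial a ⊗ x^⊗i evaluates to a + i · x. Evaluating each term at x = 0:
  Term 0 contributes 10 + 0 · 0 = 10
  Term 1 contributes 7 + 1 · 0 = 7
  Term 2 contributes -2 + 2 · 0 = -2
  Term 3 contributes -3 + 3 · 0 = -3
  Term 4 contributes 1 + 4 · 0 = 1
p(0) = ⊕ of these = min[10, 7, -2, -3, 1] = -3.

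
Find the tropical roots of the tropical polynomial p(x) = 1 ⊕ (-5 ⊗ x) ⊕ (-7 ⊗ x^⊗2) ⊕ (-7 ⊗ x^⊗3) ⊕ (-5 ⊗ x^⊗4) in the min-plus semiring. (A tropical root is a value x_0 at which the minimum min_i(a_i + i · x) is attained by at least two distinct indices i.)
Roots: {-2, 0, 2, 6}

Each tropical root is a break point of the lower envelope of the lines y = a_i + i · x (there are 5 lines, with slopes 0, 1, ..., 4). Only the lines that attain the minimum somewhere contribute to roots; other lines are dominated. Here the surviving (envelope) indices are i = 4, i = 3, i = 2, i = 1, i = 0.
Intersections between consecutive envelope lines give the roots: for adjacent envelope indices i < j the intersection is x = (a_i − a_j) / (j − i). Reading off the sorted break points: {-2, 0, 2, 6}.
Verification: at each break x_0, at least two indices attain the minimum of min_i(a_i + i · x_0).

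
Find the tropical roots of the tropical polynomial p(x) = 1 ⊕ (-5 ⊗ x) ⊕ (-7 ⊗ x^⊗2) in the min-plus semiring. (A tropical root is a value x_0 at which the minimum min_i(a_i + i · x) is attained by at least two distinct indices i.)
Roots: {2, 6}

Each tropical root is a break point of the lower envelope of the lines y = a_i + i · x (there are 3 lines, with slopes 0, 1, ..., 2). Only the lines that attain the minimum somewhere contribute to roots; other lines are dominated. Here the surviving (envelope) indices are i = 2, i = 1, i = 0.
Intersections between consecutive envelope lines give the roots: for adjacent envelope indices i < j the intersection is x = (a_i − a_j) / (j − i). Reading off the sorted break points: {2, 6}.
Verification: at each break x_0, at least two indices attain the minimum of min_i(a_i + i · x_0).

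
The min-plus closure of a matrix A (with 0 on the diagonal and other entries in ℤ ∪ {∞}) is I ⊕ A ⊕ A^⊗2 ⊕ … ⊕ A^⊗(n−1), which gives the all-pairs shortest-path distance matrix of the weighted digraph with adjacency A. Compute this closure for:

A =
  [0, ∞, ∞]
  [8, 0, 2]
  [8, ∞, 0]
Closure =
  [0, ∞, ∞]
  [8, 0, 2]
  [8, ∞, 0]

This is the Floyd-Warshall all-pairs shortest-path computation. For each intermediate vertex k = 0, 1, …, 2, update dist[i][j] ← min(dist[i][j], dist[i][k] + dist[k][j]). The final matrix gives, for each (i, j), the minimum total weight of any directed path from i to j (possibly empty when i = j).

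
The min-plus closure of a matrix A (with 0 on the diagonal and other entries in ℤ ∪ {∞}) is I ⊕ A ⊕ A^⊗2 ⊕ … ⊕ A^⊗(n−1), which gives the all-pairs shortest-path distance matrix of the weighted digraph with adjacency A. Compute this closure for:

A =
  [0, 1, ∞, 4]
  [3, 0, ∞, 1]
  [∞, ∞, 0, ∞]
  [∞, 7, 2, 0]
Closure =
  [0, 1, 4, 2]
  [3, 0, 3, 1]
  [∞, ∞, 0, ∞]
  [10, 7, 2, 0]

This is the Floyd-Warshall all-pairs shortest-path computation. For each intermediate vertex k = 0, 1, …, 3, update dist[i][j] ← min(dist[i][j], dist[i][k] + dist[k][j]). The final matrix gives, for each (i, j), the minimum total weight of any directed path from i to j (possibly empty when i = j).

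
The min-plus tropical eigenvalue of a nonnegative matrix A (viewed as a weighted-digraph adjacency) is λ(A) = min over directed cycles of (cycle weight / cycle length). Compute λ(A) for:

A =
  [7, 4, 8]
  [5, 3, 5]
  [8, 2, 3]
λ(A) = 3

Enumerate directed cycles and compute their means (weight / length). Sample:
  cycle 0 → 0: weight = 7, length = 1, mean = 7/1 ≈ 7.000
  cycle 1 → 1: weight = 3, length = 1, mean = 3/1 ≈ 3.000
  cycle 2 → 2: weight = 3, length = 1, mean = 3/1 ≈ 3.000
  cycle 0 → 1 → 0: weight = 9, length = 2, mean = 9/2 ≈ 4.500
  cycle 0 → 2 → 0: weight = 16, length = 2, mean = 16/2 ≈ 8.000
  cycle 1 → 0 → 1: weight = 9, length = 2, mean = 9/2 ≈ 4.500
Minimum mean = 3.000, attained e.g. along the cycle 1 → 1 with weight 3 and length 1. So λ(A) = 3/1 = 3.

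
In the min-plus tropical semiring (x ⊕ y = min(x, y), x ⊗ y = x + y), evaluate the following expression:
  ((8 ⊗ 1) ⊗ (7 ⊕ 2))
((8 ⊗ 1) ⊗ (7 ⊕ 2)) = 11

Expand innermost to outermost. Recall ⊕ takes the minimum of its arguments and ⊗ takes their sum. Working out the expression ((8 ⊗ 1) ⊗ (7 ⊕ 2)) gives 11.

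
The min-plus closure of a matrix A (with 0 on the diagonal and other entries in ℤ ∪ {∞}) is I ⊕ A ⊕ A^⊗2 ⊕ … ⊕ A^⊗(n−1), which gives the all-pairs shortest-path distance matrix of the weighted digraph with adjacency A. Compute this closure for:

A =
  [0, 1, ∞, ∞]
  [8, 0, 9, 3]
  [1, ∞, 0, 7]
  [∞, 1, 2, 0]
Closure =
  [0, 1, 6, 4]
  [6, 0, 5, 3]
  [1, 2, 0, 5]
  [3, 1, 2, 0]

This is the Floyd-Warshall all-pairs shortest-path computation. For each intermediate vertex k = 0, 1, …, 3, update dist[i][j] ← min(dist[i][j], dist[i][k] + dist[k][j]). The final matrix gives, for each (i, j), the minimum total weight of any directed path from i to j (possibly empty when i = j).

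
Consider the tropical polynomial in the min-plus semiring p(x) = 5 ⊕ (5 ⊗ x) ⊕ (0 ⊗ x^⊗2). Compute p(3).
p(3) = 5

A tropical monomial a ⊗ x^⊗i evaluates to a + i · x. Evaluating each term at x = 3:
  Term 0 contributes 5 + 0 · 3 = 5
  Term 1 contributes 5 + 1 · 3 = 8
  Term 2 contributes 0 + 2 · 3 = 6
p(3) = ⊕ of these = min[5, 8, 6] = 5.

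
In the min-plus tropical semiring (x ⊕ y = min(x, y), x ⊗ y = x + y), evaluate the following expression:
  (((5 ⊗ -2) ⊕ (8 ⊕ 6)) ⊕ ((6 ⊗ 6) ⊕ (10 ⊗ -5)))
(((5 ⊗ -2) ⊕ (8 ⊕ 6)) ⊕ ((6 ⊗ 6) ⊕ (10 ⊗ -5))) = 3

Expand innermost to outermost. Recall ⊕ takes the minimum of its arguments and ⊗ takes their sum. Working out the expression (((5 ⊗ -2) ⊕ (8 ⊕ 6)) ⊕ ((6 ⊗ 6) ⊕ (10 ⊗ -5))) gives 3.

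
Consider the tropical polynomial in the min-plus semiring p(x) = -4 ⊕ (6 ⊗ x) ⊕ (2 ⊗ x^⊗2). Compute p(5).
p(5) = -4

A tropical monomial a ⊗ x^⊗i evaluates to a + i · x. Evaluating each term at x = 5:
  Term 0 contributes -4 + 0 · 5 = -4
  Term 1 contributes 6 + 1 · 5 = 11
  Term 2 contributes 2 + 2 · 5 = 12
p(5) = ⊕ of these = min[-4, 11, 12] = -4.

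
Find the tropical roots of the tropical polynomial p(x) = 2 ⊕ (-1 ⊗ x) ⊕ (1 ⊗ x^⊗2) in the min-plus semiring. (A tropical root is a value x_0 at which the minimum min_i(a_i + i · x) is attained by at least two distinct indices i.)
Roots: {-2, 3}

Each tropical root is a break point of the lower envelope of the lines y = a_i + i · x (there are 3 lines, with slopes 0, 1, ..., 2). Only the lines that attain the minimum somewhere contribute to roots; other lines are dominated. Here the surviving (envelope) indices are i = 2, i = 1, i = 0.
Intersections between consecutive envelope lines give the roots: for adjacent envelope indices i < j the intersection is x = (a_i − a_j) / (j − i). Reading off the sorted break points: {-2, 3}.
Verification: at each break x_0, at least two indices attain the minimum of min_i(a_i + i · x_0).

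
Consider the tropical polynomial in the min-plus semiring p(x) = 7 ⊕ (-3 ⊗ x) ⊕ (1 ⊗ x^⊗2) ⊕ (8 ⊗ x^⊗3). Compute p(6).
p(6) = 3

A tropical monomial a ⊗ x^⊗i evaluates to a + i · x. Evaluating each term at x = 6:
  Term 0 contributes 7 + 0 · 6 = 7
  Term 1 contributes -3 + 1 · 6 = 3
  Term 2 contributes 1 + 2 · 6 = 13
  Term 3 contributes 8 + 3 · 6 = 26
p(6) = ⊕ of these = min[7, 3, 13, 26] = 3.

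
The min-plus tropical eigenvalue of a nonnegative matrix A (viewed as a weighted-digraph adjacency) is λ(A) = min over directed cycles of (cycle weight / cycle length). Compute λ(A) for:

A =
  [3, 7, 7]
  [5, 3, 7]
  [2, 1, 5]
λ(A) = 3

Enumerate directed cycles and compute their means (weight / length). Sample:
  cycle 0 → 0: weight = 3, length = 1, mean = 3/1 ≈ 3.000
  cycle 1 → 1: weight = 3, length = 1, mean = 3/1 ≈ 3.000
  cycle 2 → 2: weight = 5, length = 1, mean = 5/1 ≈ 5.000
  cycle 0 → 1 → 0: weight = 12, length = 2, mean = 12/2 ≈ 6.000
  cycle 0 → 2 → 0: weight = 9, length = 2, mean = 9/2 ≈ 4.500
  cycle 1 → 0 → 1: weight = 12, length = 2, mean = 12/2 ≈ 6.000
Minimum mean = 3.000, attained e.g. along the cycle 0 → 0 with weight 3 and length 1. So λ(A) = 3/1 = 3.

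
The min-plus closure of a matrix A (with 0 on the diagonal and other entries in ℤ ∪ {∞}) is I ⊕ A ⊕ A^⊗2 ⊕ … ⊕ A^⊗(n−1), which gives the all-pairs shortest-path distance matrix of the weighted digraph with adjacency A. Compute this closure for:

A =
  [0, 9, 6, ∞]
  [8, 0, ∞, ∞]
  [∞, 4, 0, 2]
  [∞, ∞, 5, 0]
Closure =
  [0, 9, 6, 8]
  [8, 0, 14, 16]
  [12, 4, 0, 2]
  [17, 9, 5, 0]

This is the Floyd-Warshall all-pairs shortest-path computation. For each intermediate vertex k = 0, 1, …, 3, update dist[i][j] ← min(dist[i][j], dist[i][k] + dist[k][j]). The final matrix gives, for each (i, j), the minimum total weight of any directed path from i to j (possibly empty when i = j).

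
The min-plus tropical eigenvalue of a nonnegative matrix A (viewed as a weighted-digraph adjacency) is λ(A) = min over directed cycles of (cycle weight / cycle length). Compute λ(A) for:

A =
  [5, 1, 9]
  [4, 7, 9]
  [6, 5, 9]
λ(A) = 5/2

Enumerate directed cycles and compute their means (weight / length). Sample:
  cycle 0 → 0: weight = 5, length = 1, mean = 5/1 ≈ 5.000
  cycle 1 → 1: weight = 7, length = 1, mean = 7/1 ≈ 7.000
  cycle 2 → 2: weight = 9, length = 1, mean = 9/1 ≈ 9.000
  cycle 0 → 1 → 0: weight = 5, length = 2, mean = 5/2 ≈ 2.500
  cycle 0 → 2 → 0: weight = 15, length = 2, mean = 15/2 ≈ 7.500
  cycle 1 → 0 → 1: weight = 5, length = 2, mean = 5/2 ≈ 2.500
Minimum mean = 2.500, attained e.g. along the cycle 0 → 1 → 0 with weight 5 and length 2. So λ(A) = 5/2 = 5/2.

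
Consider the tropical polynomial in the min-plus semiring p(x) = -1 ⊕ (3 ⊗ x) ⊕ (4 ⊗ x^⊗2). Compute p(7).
p(7) = -1

A tropical monomial a ⊗ x^⊗i evaluates to a + i · x. Evaluating each term at x = 7:
  Term 0 contributes -1 + 0 · 7 = -1
  Term 1 contributes 3 + 1 · 7 = 10
  Term 2 contributes 4 + 2 · 7 = 18
p(7) = ⊕ of these = min[-1, 10, 18] = -1.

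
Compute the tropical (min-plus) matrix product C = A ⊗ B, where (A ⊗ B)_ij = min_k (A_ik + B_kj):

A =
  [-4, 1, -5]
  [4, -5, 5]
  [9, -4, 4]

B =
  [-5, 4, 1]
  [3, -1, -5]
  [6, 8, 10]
A ⊗ B =
  [-9, 0, -4]
  [-2, -6, -10]
  [-1, -5, -9]

Apply the min-plus product entry-by-entry:
  C[0][0] = min over k of (A[0][0] + B[0][0] = -4 + -5 = -9, A[0][1] + B[1][0] = 1 + 3 = 4, A[0][2] + B[2][0] = -5 + 6 = 1) = -9 (attained at k = 0)
  C[0][1] = min over k of (A[0][0] + B[0][1] = -4 + 4 = 0, A[0][1] + B[1][1] = 1 + -1 = 0, A[0][2] + B[2][1] = -5 + 8 = 3) = 0 (attained at k = 0)
  C[0][2] = min over k of (A[0][0] + B[0][2] = -4 + 1 = -3, A[0][1] + B[1][2] = 1 + -5 = -4, A[0][2] + B[2][2] = -5 + 10 = 5) = -4 (attained at k = 1)
  C[1][0] = min over k of (A[1][0] + B[0][0] = 4 + -5 = -1, A[1][1] + B[1][0] = -5 + 3 = -2, A[1][2] + B[2][0] = 5 + 6 = 11) = -2 (attained at k = 1)
  C[1][1] = min over k of (A[1][0] + B[0][1] = 4 + 4 = 8, A[1][1] + B[1][1] = -5 + -1 = -6, A[1][2] + B[2][1] = 5 + 8 = 13) = -6 (attained at k = 1)
  C[1][2] = min over k of (A[1][0] + B[0][2] = 4 + 1 = 5, A[1][1] + B[1][2] = -5 + -5 = -10, A[1][2] + B[2][2] = 5 + 10 = 15) = -10 (attained at k = 1)
  C[2][0] = min over k of (A[2][0] + B[0][0] = 9 + -5 = 4, A[2][1] + B[1][0] = -4 + 3 = -1, A[2][2] + B[2][0] = 4 + 6 = 10) = -1 (attained at k = 1)
  C[2][1] = min over k of (A[2][0] + B[0][1] = 9 + 4 = 13, A[2][1] + B[1][1] = -4 + -1 = -5, A[2][2] + B[2][1] = 4 + 8 = 12) = -5 (attained at k = 1)
  C[2][2] = min over k of (A[2][0] + B[0][2] = 9 + 1 = 10, A[2][1] + B[1][2] = -4 + -5 = -9, A[2][2] + B[2][2] = 4 + 10 = 14) = -9 (attained at k = 1)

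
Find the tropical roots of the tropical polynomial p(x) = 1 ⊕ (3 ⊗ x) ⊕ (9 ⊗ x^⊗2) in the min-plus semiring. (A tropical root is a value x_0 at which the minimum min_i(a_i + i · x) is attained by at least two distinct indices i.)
Roots: {-6, -2}

Each tropical root is a break point of the lower envelope of the lines y = a_i + i · x (there are 3 lines, with slopes 0, 1, ..., 2). Only the lines that attain the minimum somewhere contribute to roots; other lines are dominated. Here the surviving (envelope) indices are i = 2, i = 1, i = 0.
Intersections between consecutive envelope lines give the roots: for adjacent envelope indices i < j the intersection is x = (a_i − a_j) / (j − i). Reading off the sorted break points: {-6, -2}.
Verification: at each break x_0, at least two indices attain the minimum of min_i(a_i + i · x_0).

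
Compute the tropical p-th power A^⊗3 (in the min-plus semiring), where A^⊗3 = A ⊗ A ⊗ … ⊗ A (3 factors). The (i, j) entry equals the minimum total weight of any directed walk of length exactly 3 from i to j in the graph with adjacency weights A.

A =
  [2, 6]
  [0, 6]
A^⊗3 =
  [6, 10]
  [4, 8]

Each entry (A^⊗3)_ij equals the minimum over all length-3 walks i = v_0 → v_1 → … → v_3 = j of Σ_t A[v_t][v_{t+1}]. For example, for (i, j) = (0, 1) we minimise over 4 possible intermediate vertex sequences; the minimum is 10, attained along the walk 0 → 0 → 0 → 1.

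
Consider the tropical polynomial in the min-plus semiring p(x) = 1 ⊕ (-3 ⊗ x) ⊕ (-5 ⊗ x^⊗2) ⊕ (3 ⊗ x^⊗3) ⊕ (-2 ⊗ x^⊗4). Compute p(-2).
p(-2) = -10

A tropical monomial a ⊗ x^⊗i evaluates to a + i · x. Evaluating each term at x = -2:
  Term 0 contributes 1 + 0 · -2 = 1
  Term 1 contributes -3 + 1 · -2 = -5
  Term 2 contributes -5 + 2 · -2 = -9
  Term 3 contributes 3 + 3 · -2 = -3
  Term 4 contributes -2 + 4 · -2 = -10
p(-2) = ⊕ of these = min[1, -5, -9, -3, -10] = -10.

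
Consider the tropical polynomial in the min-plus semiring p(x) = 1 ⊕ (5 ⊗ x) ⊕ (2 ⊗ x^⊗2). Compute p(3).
p(3) = 1

A tropical monomial a ⊗ x^⊗i evaluates to a + i · x. Evaluating each term at x = 3:
  Term 0 contributes 1 + 0 · 3 = 1
  Term 1 contributes 5 + 1 · 3 = 8
  Term 2 contributes 2 + 2 · 3 = 8
p(3) = ⊕ of these = min[1, 8, 8] = 1.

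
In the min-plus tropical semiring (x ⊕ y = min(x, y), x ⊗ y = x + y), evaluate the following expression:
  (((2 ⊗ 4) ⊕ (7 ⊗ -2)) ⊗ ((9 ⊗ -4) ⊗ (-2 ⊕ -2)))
(((2 ⊗ 4) ⊕ (7 ⊗ -2)) ⊗ ((9 ⊗ -4) ⊗ (-2 ⊕ -2))) = 8

Expand innermost to outermost. Recall ⊕ takes the minimum of its arguments and ⊗ takes their sum. Working out the expression (((2 ⊗ 4) ⊕ (7 ⊗ -2)) ⊗ ((9 ⊗ -4) ⊗ (-2 ⊕ -2))) gives 8.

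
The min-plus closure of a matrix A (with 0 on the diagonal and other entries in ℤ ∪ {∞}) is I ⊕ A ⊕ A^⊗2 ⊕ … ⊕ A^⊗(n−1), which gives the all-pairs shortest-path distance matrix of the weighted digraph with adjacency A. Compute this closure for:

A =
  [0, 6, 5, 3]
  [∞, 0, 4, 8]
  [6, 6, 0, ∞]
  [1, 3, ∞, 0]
Closure =
  [0, 6, 5, 3]
  [9, 0, 4, 8]
  [6, 6, 0, 9]
  [1, 3, 6, 0]

This is the Floyd-Warshall all-pairs shortest-path computation. For each intermediate vertex k = 0, 1, …, 3, update dist[i][j] ← min(dist[i][j], dist[i][k] + dist[k][j]). The final matrix gives, for each (i, j), the minimum total weight of any directed path from i to j (possibly empty when i = j).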